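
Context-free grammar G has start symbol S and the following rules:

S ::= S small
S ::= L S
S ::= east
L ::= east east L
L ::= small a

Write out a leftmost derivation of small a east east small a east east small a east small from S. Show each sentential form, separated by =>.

S => S small   [S ::= S small]
S small => L S small   [S ::= L S]
L S small => small a S small   [L ::= small a]
small a S small => small a L S small   [S ::= L S]
small a L S small => small a east east L S small   [L ::= east east L]
small a east east L S small => small a east east small a S small   [L ::= small a]
small a east east small a S small => small a east east small a L S small   [S ::= L S]
small a east east small a L S small => small a east east small a east east L S small   [L ::= east east L]
small a east east small a east east L S small => small a east east small a east east small a S small   [L ::= small a]
small a east east small a east east small a S small => small a east east small a east east small a east small   [S ::= east]

S => S small => L S small => small a S small => small a L S small => small a east east L S small => small a east east small a S small => small a east east small a L S small => small a east east small a east east L S small => small a east east small a east east small a S small => small a east east small a east east small a east small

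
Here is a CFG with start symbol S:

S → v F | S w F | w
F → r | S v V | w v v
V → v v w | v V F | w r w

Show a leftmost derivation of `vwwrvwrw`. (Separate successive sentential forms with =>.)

S => vF => vSvV => vSwFvV => vwwFvV => vwwrvV => vwwrvwrw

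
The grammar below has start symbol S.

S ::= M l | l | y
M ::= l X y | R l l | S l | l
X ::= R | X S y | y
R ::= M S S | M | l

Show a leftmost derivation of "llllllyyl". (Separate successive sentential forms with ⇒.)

S ⇒ Ml   [S ::= M l]
Ml ⇒ lXyl   [M ::= l X y]
lXyl ⇒ lXSyyl   [X ::= X S y]
lXSyyl ⇒ lRSyyl   [X ::= R]
lRSyyl ⇒ lMSSSyyl   [R ::= M S S]
lMSSSyyl ⇒ llSSSyyl   [M ::= l]
llSSSyyl ⇒ lllSSyyl   [S ::= l]
lllSSyyl ⇒ llllSyyl   [S ::= l]
llllSyyl ⇒ llllMlyyl   [S ::= M l]
llllMlyyl ⇒ llllllyyl   [M ::= l]

S ⇒ Ml ⇒ lXyl ⇒ lXSyyl ⇒ lRSyyl ⇒ lMSSSyyl ⇒ llSSSyyl ⇒ lllSSyyl ⇒ llllSyyl ⇒ llllMlyyl ⇒ llllllyyl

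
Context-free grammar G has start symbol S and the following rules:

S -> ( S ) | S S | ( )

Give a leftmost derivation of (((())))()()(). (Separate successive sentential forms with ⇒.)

S ⇒ SS   [S -> S S]
SS ⇒ SSS   [S -> S S]
SSS ⇒ SSSS   [S -> S S]
SSSS ⇒ (S)SSS   [S -> ( S )]
(S)SSS ⇒ ((S))SSS   [S -> ( S )]
((S))SSS ⇒ (((S)))SSS   [S -> ( S )]
(((S)))SSS ⇒ (((())))SSS   [S -> ( )]
(((())))SSS ⇒ (((())))()SS   [S -> ( )]
(((())))()SS ⇒ (((())))()()S   [S -> ( )]
(((())))()()S ⇒ (((())))()()()   [S -> ( )]

S ⇒ SS ⇒ SSS ⇒ SSSS ⇒ (S)SSS ⇒ ((S))SSS ⇒ (((S)))SSS ⇒ (((())))SSS ⇒ (((())))()SS ⇒ (((())))()()S ⇒ (((())))()()()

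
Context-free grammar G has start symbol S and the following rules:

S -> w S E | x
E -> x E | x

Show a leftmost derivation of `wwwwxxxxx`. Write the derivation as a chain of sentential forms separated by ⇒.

S⇒wSE⇒wwSEE⇒wwwSEEE⇒wwwwSEEEE⇒wwwwxEEEE⇒wwwwxxEEE⇒wwwwxxxEE⇒wwwwxxxxE⇒wwwwxxxxx

S ⇒ wSE   [S -> w S E]
wSE ⇒ wwSEE   [S -> w S E]
wwSEE ⇒ wwwSEEE   [S -> w S E]
wwwSEEE ⇒ wwwwSEEEE   [S -> w S E]
wwwwSEEEE ⇒ wwwwxEEEE   [S -> x]
wwwwxEEEE ⇒ wwwwxxEEE   [E -> x]
wwwwxxEEE ⇒ wwwwxxxEE   [E -> x]
wwwwxxxEE ⇒ wwwwxxxxE   [E -> x]
wwwwxxxxE ⇒ wwwwxxxxx   [E -> x]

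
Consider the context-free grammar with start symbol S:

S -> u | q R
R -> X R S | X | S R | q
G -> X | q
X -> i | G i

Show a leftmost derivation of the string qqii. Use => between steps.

S => qR   [S -> q R]
qR => qX   [R -> X]
qX => qGi   [X -> G i]
qGi => qXi   [G -> X]
qXi => qGii   [X -> G i]
qGii => qqii   [G -> q]

S=>qR=>qX=>qGi=>qXi=>qGii=>qqii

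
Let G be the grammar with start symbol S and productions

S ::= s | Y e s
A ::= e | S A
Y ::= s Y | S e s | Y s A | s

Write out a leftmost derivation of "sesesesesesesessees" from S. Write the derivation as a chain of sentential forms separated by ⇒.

S ⇒ Yes   [S ::= Y e s]
Yes ⇒ YsAes   [Y ::= Y s A]
YsAes ⇒ SessAes   [Y ::= S e s]
SessAes ⇒ YesessAes   [S ::= Y e s]
YesessAes ⇒ SesesessAes   [Y ::= S e s]
SesesessAes ⇒ YesesesessAes   [S ::= Y e s]
YesesesessAes ⇒ SesesesesessAes   [Y ::= S e s]
SesesesesessAes ⇒ YesesesesesessAes   [S ::= Y e s]
YesesesesesessAes ⇒ SesesesesesesessAes   [Y ::= S e s]
SesesesesesesessAes ⇒ sesesesesesesessAes   [S ::= s]
sesesesesesesessAes ⇒ sesesesesesesessees   [A ::= e]

S⇒Yes⇒YsAes⇒SessAes⇒YesessAes⇒SesesessAes⇒YesesesessAes⇒SesesesesessAes⇒YesesesesesessAes⇒SesesesesesesessAes⇒sesesesesesesessAes⇒sesesesesesesessees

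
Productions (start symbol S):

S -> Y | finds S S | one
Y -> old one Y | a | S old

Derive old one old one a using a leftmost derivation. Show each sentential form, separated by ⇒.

S ⇒ Y ⇒ old one Y ⇒ old one old one Y ⇒ old one old one a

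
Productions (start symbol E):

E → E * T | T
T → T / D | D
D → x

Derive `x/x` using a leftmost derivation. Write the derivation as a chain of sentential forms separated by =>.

E=>T=>T/D=>D/D=>x/D=>x/x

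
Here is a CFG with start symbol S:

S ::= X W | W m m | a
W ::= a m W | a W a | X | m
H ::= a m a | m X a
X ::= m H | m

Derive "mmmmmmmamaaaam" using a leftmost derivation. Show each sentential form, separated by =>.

S => XW   [S ::= X W]
XW => mHW   [X ::= m H]
mHW => mmXaW   [H ::= m X a]
mmXaW => mmmHaW   [X ::= m H]
mmmHaW => mmmmXaaW   [H ::= m X a]
mmmmXaaW => mmmmmHaaW   [X ::= m H]
mmmmmHaaW => mmmmmmXaaaW   [H ::= m X a]
mmmmmmXaaaW => mmmmmmmHaaaW   [X ::= m H]
mmmmmmmHaaaW => mmmmmmmamaaaaW   [H ::= a m a]
mmmmmmmamaaaaW => mmmmmmmamaaaam   [W ::= m]

S => XW => mHW => mmXaW => mmmHaW => mmmmXaaW => mmmmmHaaW => mmmmmmXaaaW => mmmmmmmHaaaW => mmmmmmmamaaaaW => mmmmmmmamaaaam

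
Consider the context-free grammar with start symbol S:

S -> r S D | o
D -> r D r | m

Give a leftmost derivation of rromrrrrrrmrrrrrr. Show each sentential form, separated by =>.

S => rSD => rrSDD => rroDD => rromD => rromrDr => rromrrDrr => rromrrrDrrr => rromrrrrDrrrr => rromrrrrrDrrrrr => rromrrrrrrDrrrrrr => rromrrrrrrmrrrrrr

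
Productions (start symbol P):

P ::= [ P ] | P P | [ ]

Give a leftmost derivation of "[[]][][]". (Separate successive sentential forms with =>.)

P => PP => PPP => [P]PP => [[]]PP => [[]][]P => [[]][][]

P => PP   [P ::= P P]
PP => PPP   [P ::= P P]
PPP => [P]PP   [P ::= [ P ]]
[P]PP => [[]]PP   [P ::= [ ]]
[[]]PP => [[]][]P   [P ::= [ ]]
[[]][]P => [[]][][]   [P ::= [ ]]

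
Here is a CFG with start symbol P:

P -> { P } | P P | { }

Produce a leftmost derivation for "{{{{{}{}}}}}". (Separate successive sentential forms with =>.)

P => {P} => {{P}} => {{{P}}} => {{{{P}}}} => {{{{PP}}}} => {{{{{}P}}}} => {{{{{}{}}}}}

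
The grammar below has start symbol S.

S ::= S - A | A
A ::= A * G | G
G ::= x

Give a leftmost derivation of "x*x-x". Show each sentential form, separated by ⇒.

S ⇒ S-A ⇒ A-A ⇒ A*G-A ⇒ G*G-A ⇒ x*G-A ⇒ x*x-A ⇒ x*x-G ⇒ x*x-x

S ⇒ S-A   [S ::= S - A]
S-A ⇒ A-A   [S ::= A]
A-A ⇒ A*G-A   [A ::= A * G]
A*G-A ⇒ G*G-A   [A ::= G]
G*G-A ⇒ x*G-A   [G ::= x]
x*G-A ⇒ x*x-A   [G ::= x]
x*x-A ⇒ x*x-G   [A ::= G]
x*x-G ⇒ x*x-x   [G ::= x]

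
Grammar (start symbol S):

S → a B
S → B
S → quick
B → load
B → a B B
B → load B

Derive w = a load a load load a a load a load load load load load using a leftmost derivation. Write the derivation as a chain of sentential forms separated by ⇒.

S ⇒ a B ⇒ a load B ⇒ a load a B B ⇒ a load a load B B ⇒ a load a load load B B ⇒ a load a load load a B B B ⇒ a load a load load a a B B B B ⇒ a load a load load a a load B B B B ⇒ a load a load load a a load a B B B B B ⇒ a load a load load a a load a load B B B B ⇒ a load a load load a a load a load load B B B ⇒ a load a load load a a load a load load load B B ⇒ a load a load load a a load a load load load load B ⇒ a load a load load a a load a load load load load load

S ⇒ a B   [S → a B]
a B ⇒ a load B   [B → load B]
a load B ⇒ a load a B B   [B → a B B]
a load a B B ⇒ a load a load B B   [B → load B]
a load a load B B ⇒ a load a load load B B   [B → load B]
a load a load load B B ⇒ a load a load load a B B B   [B → a B B]
a load a load load a B B B ⇒ a load a load load a a B B B B   [B → a B B]
a load a load load a a B B B B ⇒ a load a load load a a load B B B B   [B → load B]
a load a load load a a load B B B B ⇒ a load a load load a a load a B B B B B   [B → a B B]
a load a load load a a load a B B B B B ⇒ a load a load load a a load a load B B B B   [B → load]
a load a load load a a load a load B B B B ⇒ a load a load load a a load a load load B B B   [B → load]
a load a load load a a load a load load B B B ⇒ a load a load load a a load a load load load B B   [B → load]
a load a load load a a load a load load load B B ⇒ a load a load load a a load a load load load load B   [B → load]
a load a load load a a load a load load load load B ⇒ a load a load load a a load a load load load load load   [B → load]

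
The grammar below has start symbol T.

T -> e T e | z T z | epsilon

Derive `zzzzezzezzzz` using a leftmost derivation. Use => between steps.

T => zTz   [T -> z T z]
zTz => zzTzz   [T -> z T z]
zzTzz => zzzTzzz   [T -> z T z]
zzzTzzz => zzzzTzzzz   [T -> z T z]
zzzzTzzzz => zzzzeTezzzz   [T -> e T e]
zzzzeTezzzz => zzzzezTzezzzz   [T -> z T z]
zzzzezTzezzzz => zzzzezzezzzz   [T -> epsilon]

T=>zTz=>zzTzz=>zzzTzzz=>zzzzTzzzz=>zzzzeTezzzz=>zzzzezTzezzzz=>zzzzezzezzzz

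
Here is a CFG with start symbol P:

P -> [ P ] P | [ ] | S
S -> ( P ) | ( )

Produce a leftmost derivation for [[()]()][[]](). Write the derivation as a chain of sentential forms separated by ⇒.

P⇒[P]P⇒[[P]P]P⇒[[S]P]P⇒[[()]P]P⇒[[()]S]P⇒[[()]()]P⇒[[()]()][P]P⇒[[()]()][[]]P⇒[[()]()][[]]S⇒[[()]()][[]]()

P ⇒ [P]P   [P -> [ P ] P]
[P]P ⇒ [[P]P]P   [P -> [ P ] P]
[[P]P]P ⇒ [[S]P]P   [P -> S]
[[S]P]P ⇒ [[()]P]P   [S -> ( )]
[[()]P]P ⇒ [[()]S]P   [P -> S]
[[()]S]P ⇒ [[()]()]P   [S -> ( )]
[[()]()]P ⇒ [[()]()][P]P   [P -> [ P ] P]
[[()]()][P]P ⇒ [[()]()][[]]P   [P -> [ ]]
[[()]()][[]]P ⇒ [[()]()][[]]S   [P -> S]
[[()]()][[]]S ⇒ [[()]()][[]]()   [S -> ( )]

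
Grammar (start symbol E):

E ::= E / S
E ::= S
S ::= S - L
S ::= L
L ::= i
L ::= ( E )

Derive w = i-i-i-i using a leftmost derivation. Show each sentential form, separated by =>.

E => S => S-L => S-L-L => S-L-L-L => L-L-L-L => i-L-L-L => i-i-L-L => i-i-i-L => i-i-i-i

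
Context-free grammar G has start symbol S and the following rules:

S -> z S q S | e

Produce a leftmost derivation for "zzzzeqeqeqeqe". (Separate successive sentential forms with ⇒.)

S⇒zSqS⇒zzSqSqS⇒zzzSqSqSqS⇒zzzzSqSqSqSqS⇒zzzzeqSqSqSqS⇒zzzzeqeqSqSqS⇒zzzzeqeqeqSqS⇒zzzzeqeqeqeqS⇒zzzzeqeqeqeqe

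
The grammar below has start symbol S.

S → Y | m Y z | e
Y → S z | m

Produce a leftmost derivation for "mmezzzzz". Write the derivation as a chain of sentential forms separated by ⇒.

S ⇒ mYz ⇒ mSzz ⇒ mYzz ⇒ mSzzz ⇒ mmYzzzz ⇒ mmSzzzzz ⇒ mmezzzzz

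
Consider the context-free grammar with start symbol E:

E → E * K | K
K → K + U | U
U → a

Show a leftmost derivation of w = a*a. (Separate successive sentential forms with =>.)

E => E*K => K*K => U*K => a*K => a*U => a*a

E => E*K   [E → E * K]
E*K => K*K   [E → K]
K*K => U*K   [K → U]
U*K => a*K   [U → a]
a*K => a*U   [K → U]
a*U => a*a   [U → a]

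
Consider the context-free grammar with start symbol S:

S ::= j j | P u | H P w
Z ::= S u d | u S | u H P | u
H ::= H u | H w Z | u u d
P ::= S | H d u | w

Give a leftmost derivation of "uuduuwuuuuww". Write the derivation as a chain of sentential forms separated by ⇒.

S⇒HPw⇒HuPw⇒HuuPw⇒HuuuPw⇒HwZuuuPw⇒HuwZuuuPw⇒HuuwZuuuPw⇒uuduuwZuuuPw⇒uuduuwuuuuPw⇒uuduuwuuuuww

S ⇒ HPw   [S ::= H P w]
HPw ⇒ HuPw   [H ::= H u]
HuPw ⇒ HuuPw   [H ::= H u]
HuuPw ⇒ HuuuPw   [H ::= H u]
HuuuPw ⇒ HwZuuuPw   [H ::= H w Z]
HwZuuuPw ⇒ HuwZuuuPw   [H ::= H u]
HuwZuuuPw ⇒ HuuwZuuuPw   [H ::= H u]
HuuwZuuuPw ⇒ uuduuwZuuuPw   [H ::= u u d]
uuduuwZuuuPw ⇒ uuduuwuuuuPw   [Z ::= u]
uuduuwuuuuPw ⇒ uuduuwuuuuww   [P ::= w]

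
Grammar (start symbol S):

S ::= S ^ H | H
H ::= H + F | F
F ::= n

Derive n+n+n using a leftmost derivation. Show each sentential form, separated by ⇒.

S ⇒ H ⇒ H+F ⇒ H+F+F ⇒ F+F+F ⇒ n+F+F ⇒ n+n+F ⇒ n+n+n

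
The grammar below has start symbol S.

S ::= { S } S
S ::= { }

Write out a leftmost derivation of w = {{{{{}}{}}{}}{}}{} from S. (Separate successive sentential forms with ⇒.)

S ⇒ {S}S   [S ::= { S } S]
{S}S ⇒ {{S}S}S   [S ::= { S } S]
{{S}S}S ⇒ {{{S}S}S}S   [S ::= { S } S]
{{{S}S}S}S ⇒ {{{{S}S}S}S}S   [S ::= { S } S]
{{{{S}S}S}S}S ⇒ {{{{{}}S}S}S}S   [S ::= { }]
{{{{{}}S}S}S}S ⇒ {{{{{}}{}}S}S}S   [S ::= { }]
{{{{{}}{}}S}S}S ⇒ {{{{{}}{}}{}}S}S   [S ::= { }]
{{{{{}}{}}{}}S}S ⇒ {{{{{}}{}}{}}{}}S   [S ::= { }]
{{{{{}}{}}{}}{}}S ⇒ {{{{{}}{}}{}}{}}{}   [S ::= { }]

S⇒{S}S⇒{{S}S}S⇒{{{S}S}S}S⇒{{{{S}S}S}S}S⇒{{{{{}}S}S}S}S⇒{{{{{}}{}}S}S}S⇒{{{{{}}{}}{}}S}S⇒{{{{{}}{}}{}}{}}S⇒{{{{{}}{}}{}}{}}{}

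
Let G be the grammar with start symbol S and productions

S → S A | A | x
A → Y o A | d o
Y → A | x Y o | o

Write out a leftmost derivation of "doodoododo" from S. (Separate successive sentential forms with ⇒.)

S⇒SA⇒AA⇒YoAA⇒AoAA⇒YoAoAA⇒AoAoAA⇒dooAoAA⇒doodooAA⇒doodoodoA⇒doodoododo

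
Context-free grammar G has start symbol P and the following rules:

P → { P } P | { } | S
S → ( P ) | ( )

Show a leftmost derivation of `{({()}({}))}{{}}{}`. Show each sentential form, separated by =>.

P=>{P}P=>{S}P=>{(P)}P=>{({P}P)}P=>{({S}P)}P=>{({()}P)}P=>{({()}S)}P=>{({()}(P))}P=>{({()}({}))}P=>{({()}({}))}{P}P=>{({()}({}))}{{}}P=>{({()}({}))}{{}}{}

P => {P}P   [P → { P } P]
{P}P => {S}P   [P → S]
{S}P => {(P)}P   [S → ( P )]
{(P)}P => {({P}P)}P   [P → { P } P]
{({P}P)}P => {({S}P)}P   [P → S]
{({S}P)}P => {({()}P)}P   [S → ( )]
{({()}P)}P => {({()}S)}P   [P → S]
{({()}S)}P => {({()}(P))}P   [S → ( P )]
{({()}(P))}P => {({()}({}))}P   [P → { }]
{({()}({}))}P => {({()}({}))}{P}P   [P → { P } P]
{({()}({}))}{P}P => {({()}({}))}{{}}P   [P → { }]
{({()}({}))}{{}}P => {({()}({}))}{{}}{}   [P → { }]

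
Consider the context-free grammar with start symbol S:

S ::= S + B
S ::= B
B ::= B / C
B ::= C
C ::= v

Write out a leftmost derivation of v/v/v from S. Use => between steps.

S => B => B/C => B/C/C => C/C/C => v/C/C => v/v/C => v/v/v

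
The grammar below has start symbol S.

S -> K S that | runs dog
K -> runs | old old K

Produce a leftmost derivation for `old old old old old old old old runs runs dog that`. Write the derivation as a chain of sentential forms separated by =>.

S => K S that => old old K S that => old old old old K S that => old old old old old old K S that => old old old old old old old old K S that => old old old old old old old old runs S that => old old old old old old old old runs runs dog that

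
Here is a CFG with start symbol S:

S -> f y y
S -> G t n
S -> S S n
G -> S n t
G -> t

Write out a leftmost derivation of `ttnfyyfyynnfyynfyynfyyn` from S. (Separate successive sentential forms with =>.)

S=>SSn=>SSnSn=>SSnSnSn=>SSnSnSnSn=>GtnSnSnSnSn=>ttnSnSnSnSn=>ttnSSnnSnSnSn=>ttnfyySnnSnSnSn=>ttnfyyfyynnSnSnSn=>ttnfyyfyynnfyynSnSn=>ttnfyyfyynnfyynfyynSn=>ttnfyyfyynnfyynfyynfyyn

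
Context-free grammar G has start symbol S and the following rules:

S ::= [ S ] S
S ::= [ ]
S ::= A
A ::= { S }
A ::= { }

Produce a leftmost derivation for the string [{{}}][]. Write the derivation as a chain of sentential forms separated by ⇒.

S ⇒ [S]S ⇒ [A]S ⇒ [{S}]S ⇒ [{A}]S ⇒ [{{}}]S ⇒ [{{}}][]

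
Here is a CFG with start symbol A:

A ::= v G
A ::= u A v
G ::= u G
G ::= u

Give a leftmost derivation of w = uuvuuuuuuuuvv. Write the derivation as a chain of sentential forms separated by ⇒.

A⇒uAv⇒uuAvv⇒uuvGvv⇒uuvuGvv⇒uuvuuGvv⇒uuvuuuGvv⇒uuvuuuuGvv⇒uuvuuuuuGvv⇒uuvuuuuuuGvv⇒uuvuuuuuuuGvv⇒uuvuuuuuuuuvv

A ⇒ uAv   [A ::= u A v]
uAv ⇒ uuAvv   [A ::= u A v]
uuAvv ⇒ uuvGvv   [A ::= v G]
uuvGvv ⇒ uuvuGvv   [G ::= u G]
uuvuGvv ⇒ uuvuuGvv   [G ::= u G]
uuvuuGvv ⇒ uuvuuuGvv   [G ::= u G]
uuvuuuGvv ⇒ uuvuuuuGvv   [G ::= u G]
uuvuuuuGvv ⇒ uuvuuuuuGvv   [G ::= u G]
uuvuuuuuGvv ⇒ uuvuuuuuuGvv   [G ::= u G]
uuvuuuuuuGvv ⇒ uuvuuuuuuuGvv   [G ::= u G]
uuvuuuuuuuGvv ⇒ uuvuuuuuuuuvv   [G ::= u]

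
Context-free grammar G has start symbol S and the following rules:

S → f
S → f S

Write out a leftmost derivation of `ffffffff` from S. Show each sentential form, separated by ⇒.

S ⇒ fS ⇒ ffS ⇒ fffS ⇒ ffffS ⇒ fffffS ⇒ ffffffS ⇒ fffffffS ⇒ ffffffff

S ⇒ fS   [S → f S]
fS ⇒ ffS   [S → f S]
ffS ⇒ fffS   [S → f S]
fffS ⇒ ffffS   [S → f S]
ffffS ⇒ fffffS   [S → f S]
fffffS ⇒ ffffffS   [S → f S]
ffffffS ⇒ fffffffS   [S → f S]
fffffffS ⇒ ffffffff   [S → f]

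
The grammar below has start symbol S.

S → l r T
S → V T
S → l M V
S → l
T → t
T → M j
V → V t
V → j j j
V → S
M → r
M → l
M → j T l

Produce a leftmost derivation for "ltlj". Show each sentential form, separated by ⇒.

S ⇒ VT   [S → V T]
VT ⇒ VtT   [V → V t]
VtT ⇒ StT   [V → S]
StT ⇒ ltT   [S → l]
ltT ⇒ ltMj   [T → M j]
ltMj ⇒ ltlj   [M → l]

S ⇒ VT ⇒ VtT ⇒ StT ⇒ ltT ⇒ ltMj ⇒ ltlj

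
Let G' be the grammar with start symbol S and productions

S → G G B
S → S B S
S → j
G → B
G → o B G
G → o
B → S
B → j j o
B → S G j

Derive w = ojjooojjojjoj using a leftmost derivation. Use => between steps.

S => SBS => GGBBS => oBGGBBS => ojjoGGBBS => ojjooGBBS => ojjoooBBS => ojjooojjoBS => ojjooojjojjoS => ojjooojjojjoj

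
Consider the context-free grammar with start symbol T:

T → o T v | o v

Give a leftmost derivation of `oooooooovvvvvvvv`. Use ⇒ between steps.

T ⇒ oTv ⇒ ooTvv ⇒ oooTvvv ⇒ ooooTvvvv ⇒ oooooTvvvvv ⇒ ooooooTvvvvvv ⇒ oooooooTvvvvvvv ⇒ oooooooovvvvvvvv

T ⇒ oTv   [T → o T v]
oTv ⇒ ooTvv   [T → o T v]
ooTvv ⇒ oooTvvv   [T → o T v]
oooTvvv ⇒ ooooTvvvv   [T → o T v]
ooooTvvvv ⇒ oooooTvvvvv   [T → o T v]
oooooTvvvvv ⇒ ooooooTvvvvvv   [T → o T v]
ooooooTvvvvvv ⇒ oooooooTvvvvvvv   [T → o T v]
oooooooTvvvvvvv ⇒ oooooooovvvvvvvv   [T → o v]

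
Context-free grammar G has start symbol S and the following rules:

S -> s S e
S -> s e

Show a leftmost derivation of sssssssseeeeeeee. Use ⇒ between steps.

S ⇒ sSe   [S -> s S e]
sSe ⇒ ssSee   [S -> s S e]
ssSee ⇒ sssSeee   [S -> s S e]
sssSeee ⇒ ssssSeeee   [S -> s S e]
ssssSeeee ⇒ sssssSeeeee   [S -> s S e]
sssssSeeeee ⇒ ssssssSeeeeee   [S -> s S e]
ssssssSeeeeee ⇒ sssssssSeeeeeee   [S -> s S e]
sssssssSeeeeeee ⇒ sssssssseeeeeeee   [S -> s e]

S ⇒ sSe ⇒ ssSee ⇒ sssSeee ⇒ ssssSeeee ⇒ sssssSeeeee ⇒ ssssssSeeeeee ⇒ sssssssSeeeeeee ⇒ sssssssseeeeeeee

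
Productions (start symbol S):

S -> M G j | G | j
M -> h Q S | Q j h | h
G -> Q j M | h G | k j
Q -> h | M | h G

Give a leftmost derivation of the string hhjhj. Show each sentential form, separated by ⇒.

S ⇒ MGj   [S -> M G j]
MGj ⇒ hGj   [M -> h]
hGj ⇒ hQjMj   [G -> Q j M]
hQjMj ⇒ hMjMj   [Q -> M]
hMjMj ⇒ hhjMj   [M -> h]
hhjMj ⇒ hhjhj   [M -> h]

S ⇒ MGj ⇒ hGj ⇒ hQjMj ⇒ hMjMj ⇒ hhjMj ⇒ hhjhj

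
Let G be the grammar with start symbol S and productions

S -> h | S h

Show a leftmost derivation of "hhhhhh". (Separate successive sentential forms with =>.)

S=>Sh=>Shh=>Shhh=>Shhhh=>Shhhhh=>hhhhhh

S => Sh   [S -> S h]
Sh => Shh   [S -> S h]
Shh => Shhh   [S -> S h]
Shhh => Shhhh   [S -> S h]
Shhhh => Shhhhh   [S -> S h]
Shhhhh => hhhhhh   [S -> h]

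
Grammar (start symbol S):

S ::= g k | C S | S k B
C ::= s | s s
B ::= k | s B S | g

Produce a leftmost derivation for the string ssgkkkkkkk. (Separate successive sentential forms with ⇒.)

S ⇒ SkB   [S ::= S k B]
SkB ⇒ CSkB   [S ::= C S]
CSkB ⇒ ssSkB   [C ::= s s]
ssSkB ⇒ ssSkBkB   [S ::= S k B]
ssSkBkB ⇒ ssSkBkBkB   [S ::= S k B]
ssSkBkBkB ⇒ ssgkkBkBkB   [S ::= g k]
ssgkkBkBkB ⇒ ssgkkkkBkB   [B ::= k]
ssgkkkkBkB ⇒ ssgkkkkkkB   [B ::= k]
ssgkkkkkkB ⇒ ssgkkkkkkk   [B ::= k]

S ⇒ SkB ⇒ CSkB ⇒ ssSkB ⇒ ssSkBkB ⇒ ssSkBkBkB ⇒ ssgkkBkBkB ⇒ ssgkkkkBkB ⇒ ssgkkkkkkB ⇒ ssgkkkkkkk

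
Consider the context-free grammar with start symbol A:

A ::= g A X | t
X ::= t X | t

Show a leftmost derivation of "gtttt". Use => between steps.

A => gAX => gtX => gttX => gtttX => gtttt

A => gAX   [A ::= g A X]
gAX => gtX   [A ::= t]
gtX => gttX   [X ::= t X]
gttX => gtttX   [X ::= t X]
gtttX => gtttt   [X ::= t]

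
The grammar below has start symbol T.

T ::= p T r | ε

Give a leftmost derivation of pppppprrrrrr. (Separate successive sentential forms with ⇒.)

T⇒pTr⇒ppTrr⇒pppTrrr⇒ppppTrrrr⇒pppppTrrrrr⇒ppppppTrrrrrr⇒pppppprrrrrr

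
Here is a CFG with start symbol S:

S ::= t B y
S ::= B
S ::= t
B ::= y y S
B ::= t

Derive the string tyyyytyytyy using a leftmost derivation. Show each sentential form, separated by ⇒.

S ⇒ tBy ⇒ tyySy ⇒ tyyBy ⇒ tyyyySy ⇒ tyyyytByy ⇒ tyyyytyySyy ⇒ tyyyytyyByy ⇒ tyyyytyytyy

S ⇒ tBy   [S ::= t B y]
tBy ⇒ tyySy   [B ::= y y S]
tyySy ⇒ tyyBy   [S ::= B]
tyyBy ⇒ tyyyySy   [B ::= y y S]
tyyyySy ⇒ tyyyytByy   [S ::= t B y]
tyyyytByy ⇒ tyyyytyySyy   [B ::= y y S]
tyyyytyySyy ⇒ tyyyytyyByy   [S ::= B]
tyyyytyyByy ⇒ tyyyytyytyy   [B ::= t]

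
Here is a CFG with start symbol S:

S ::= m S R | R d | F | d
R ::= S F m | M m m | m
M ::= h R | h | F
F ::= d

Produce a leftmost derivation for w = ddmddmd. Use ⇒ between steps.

S ⇒ Rd   [S ::= R d]
Rd ⇒ SFmd   [R ::= S F m]
SFmd ⇒ RdFmd   [S ::= R d]
RdFmd ⇒ SFmdFmd   [R ::= S F m]
SFmdFmd ⇒ FFmdFmd   [S ::= F]
FFmdFmd ⇒ dFmdFmd   [F ::= d]
dFmdFmd ⇒ ddmdFmd   [F ::= d]
ddmdFmd ⇒ ddmddmd   [F ::= d]

S ⇒ Rd ⇒ SFmd ⇒ RdFmd ⇒ SFmdFmd ⇒ FFmdFmd ⇒ dFmdFmd ⇒ ddmdFmd ⇒ ddmddmd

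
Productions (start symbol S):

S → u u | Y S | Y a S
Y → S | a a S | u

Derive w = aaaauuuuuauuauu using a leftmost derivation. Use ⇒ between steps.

S ⇒ YaS   [S → Y a S]
YaS ⇒ aaSaS   [Y → a a S]
aaSaS ⇒ aaYaSaS   [S → Y a S]
aaYaSaS ⇒ aaSaSaS   [Y → S]
aaSaSaS ⇒ aaYSaSaS   [S → Y S]
aaYSaSaS ⇒ aaaaSSaSaS   [Y → a a S]
aaaaSSaSaS ⇒ aaaaYSSaSaS   [S → Y S]
aaaaYSSaSaS ⇒ aaaauSSaSaS   [Y → u]
aaaauSSaSaS ⇒ aaaauuuSaSaS   [S → u u]
aaaauuuSaSaS ⇒ aaaauuuuuaSaS   [S → u u]
aaaauuuuuaSaS ⇒ aaaauuuuuauuaS   [S → u u]
aaaauuuuuauuaS ⇒ aaaauuuuuauuauu   [S → u u]

S⇒YaS⇒aaSaS⇒aaYaSaS⇒aaSaSaS⇒aaYSaSaS⇒aaaaSSaSaS⇒aaaaYSSaSaS⇒aaaauSSaSaS⇒aaaauuuSaSaS⇒aaaauuuuuaSaS⇒aaaauuuuuauuaS⇒aaaauuuuuauuauu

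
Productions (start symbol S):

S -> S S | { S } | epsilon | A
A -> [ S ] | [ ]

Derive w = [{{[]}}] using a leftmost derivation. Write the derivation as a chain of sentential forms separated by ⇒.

S ⇒ A   [S -> A]
A ⇒ [S]   [A -> [ S ]]
[S] ⇒ [{S}]   [S -> { S }]
[{S}] ⇒ [{{S}}]   [S -> { S }]
[{{S}}] ⇒ [{{A}}]   [S -> A]
[{{A}}] ⇒ [{{[]}}]   [A -> [ ]]

S⇒A⇒[S]⇒[{S}]⇒[{{S}}]⇒[{{A}}]⇒[{{[]}}]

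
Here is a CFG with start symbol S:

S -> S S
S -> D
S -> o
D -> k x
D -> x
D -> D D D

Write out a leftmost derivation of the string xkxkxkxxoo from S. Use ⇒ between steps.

S ⇒ SS ⇒ SSS ⇒ DSS ⇒ DDDSS ⇒ xDDSS ⇒ xDDDDSS ⇒ xkxDDDSS ⇒ xkxkxDDSS ⇒ xkxkxkxDSS ⇒ xkxkxkxxSS ⇒ xkxkxkxxoS ⇒ xkxkxkxxoo

S ⇒ SS   [S -> S S]
SS ⇒ SSS   [S -> S S]
SSS ⇒ DSS   [S -> D]
DSS ⇒ DDDSS   [D -> D D D]
DDDSS ⇒ xDDSS   [D -> x]
xDDSS ⇒ xDDDDSS   [D -> D D D]
xDDDDSS ⇒ xkxDDDSS   [D -> k x]
xkxDDDSS ⇒ xkxkxDDSS   [D -> k x]
xkxkxDDSS ⇒ xkxkxkxDSS   [D -> k x]
xkxkxkxDSS ⇒ xkxkxkxxSS   [D -> x]
xkxkxkxxSS ⇒ xkxkxkxxoS   [S -> o]
xkxkxkxxoS ⇒ xkxkxkxxoo   [S -> o]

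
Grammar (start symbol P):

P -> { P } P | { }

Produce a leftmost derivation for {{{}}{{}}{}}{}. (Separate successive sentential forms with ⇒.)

P⇒{P}P⇒{{P}P}P⇒{{{}}P}P⇒{{{}}{P}P}P⇒{{{}}{{}}P}P⇒{{{}}{{}}{}}P⇒{{{}}{{}}{}}{}

P ⇒ {P}P   [P -> { P } P]
{P}P ⇒ {{P}P}P   [P -> { P } P]
{{P}P}P ⇒ {{{}}P}P   [P -> { }]
{{{}}P}P ⇒ {{{}}{P}P}P   [P -> { P } P]
{{{}}{P}P}P ⇒ {{{}}{{}}P}P   [P -> { }]
{{{}}{{}}P}P ⇒ {{{}}{{}}{}}P   [P -> { }]
{{{}}{{}}{}}P ⇒ {{{}}{{}}{}}{}   [P -> { }]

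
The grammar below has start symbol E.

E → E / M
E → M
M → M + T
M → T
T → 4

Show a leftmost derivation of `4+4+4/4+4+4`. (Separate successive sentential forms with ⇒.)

E⇒E/M⇒M/M⇒M+T/M⇒M+T+T/M⇒T+T+T/M⇒4+T+T/M⇒4+4+T/M⇒4+4+4/M⇒4+4+4/M+T⇒4+4+4/M+T+T⇒4+4+4/T+T+T⇒4+4+4/4+T+T⇒4+4+4/4+4+T⇒4+4+4/4+4+4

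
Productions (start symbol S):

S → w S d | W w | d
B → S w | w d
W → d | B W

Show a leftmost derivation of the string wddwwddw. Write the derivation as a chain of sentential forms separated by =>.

S => Ww => BWw => SwWw => wSdwWw => wddwWw => wddwBWw => wddwwdWw => wddwwddw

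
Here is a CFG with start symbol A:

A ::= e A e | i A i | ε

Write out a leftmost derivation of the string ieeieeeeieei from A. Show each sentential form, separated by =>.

A=>iAi=>ieAei=>ieeAeei=>ieeiAieei=>ieeieAeieei=>ieeieeAeeieei=>ieeieeeeieei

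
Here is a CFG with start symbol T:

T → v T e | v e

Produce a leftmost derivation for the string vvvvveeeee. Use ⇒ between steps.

T⇒vTe⇒vvTee⇒vvvTeee⇒vvvvTeeee⇒vvvvveeeee

T ⇒ vTe   [T → v T e]
vTe ⇒ vvTee   [T → v T e]
vvTee ⇒ vvvTeee   [T → v T e]
vvvTeee ⇒ vvvvTeeee   [T → v T e]
vvvvTeeee ⇒ vvvvveeeee   [T → v e]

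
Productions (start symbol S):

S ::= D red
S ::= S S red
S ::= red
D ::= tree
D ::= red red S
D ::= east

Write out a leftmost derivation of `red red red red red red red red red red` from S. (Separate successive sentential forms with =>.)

S => S S red => S S red S red => D red S red S red => red red S red S red S red => red red S S red red S red S red => red red red S red red S red S red => red red red red red red S red S red => red red red red red red red red S red => red red red red red red red red red red

S => S S red   [S ::= S S red]
S S red => S S red S red   [S ::= S S red]
S S red S red => D red S red S red   [S ::= D red]
D red S red S red => red red S red S red S red   [D ::= red red S]
red red S red S red S red => red red S S red red S red S red   [S ::= S S red]
red red S S red red S red S red => red red red S red red S red S red   [S ::= red]
red red red S red red S red S red => red red red red red red S red S red   [S ::= red]
red red red red red red S red S red => red red red red red red red red S red   [S ::= red]
red red red red red red red red S red => red red red red red red red red red red   [S ::= red]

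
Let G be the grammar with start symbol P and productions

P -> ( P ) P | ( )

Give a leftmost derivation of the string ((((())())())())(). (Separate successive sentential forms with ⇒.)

P ⇒ (P)P ⇒ ((P)P)P ⇒ (((P)P)P)P ⇒ ((((P)P)P)P)P ⇒ ((((())P)P)P)P ⇒ ((((())())P)P)P ⇒ ((((())())())P)P ⇒ ((((())())())())P ⇒ ((((())())())())()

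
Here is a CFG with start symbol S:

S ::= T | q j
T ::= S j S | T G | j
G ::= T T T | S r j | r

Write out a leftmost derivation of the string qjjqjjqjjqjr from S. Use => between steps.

S => T   [S ::= T]
T => TG   [T ::= T G]
TG => SjSG   [T ::= S j S]
SjSG => TjSG   [S ::= T]
TjSG => SjSjSG   [T ::= S j S]
SjSjSG => TjSjSG   [S ::= T]
TjSjSG => SjSjSjSG   [T ::= S j S]
SjSjSjSG => qjjSjSjSG   [S ::= q j]
qjjSjSjSG => qjjqjjSjSG   [S ::= q j]
qjjqjjSjSG => qjjqjjqjjSG   [S ::= q j]
qjjqjjqjjSG => qjjqjjqjjqjG   [S ::= q j]
qjjqjjqjjqjG => qjjqjjqjjqjr   [G ::= r]

S => T => TG => SjSG => TjSG => SjSjSG => TjSjSG => SjSjSjSG => qjjSjSjSG => qjjqjjSjSG => qjjqjjqjjSG => qjjqjjqjjqjG => qjjqjjqjjqjr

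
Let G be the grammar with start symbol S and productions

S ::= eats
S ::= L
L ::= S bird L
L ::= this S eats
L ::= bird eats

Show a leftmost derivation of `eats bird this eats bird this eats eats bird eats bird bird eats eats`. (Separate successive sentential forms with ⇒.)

S ⇒ L   [S ::= L]
L ⇒ S bird L   [L ::= S bird L]
S bird L ⇒ eats bird L   [S ::= eats]
eats bird L ⇒ eats bird this S eats   [L ::= this S eats]
eats bird this S eats ⇒ eats bird this L eats   [S ::= L]
eats bird this L eats ⇒ eats bird this S bird L eats   [L ::= S bird L]
eats bird this S bird L eats ⇒ eats bird this L bird L eats   [S ::= L]
eats bird this L bird L eats ⇒ eats bird this S bird L bird L eats   [L ::= S bird L]
eats bird this S bird L bird L eats ⇒ eats bird this eats bird L bird L eats   [S ::= eats]
eats bird this eats bird L bird L eats ⇒ eats bird this eats bird this S eats bird L eats   [L ::= this S eats]
eats bird this eats bird this S eats bird L eats ⇒ eats bird this eats bird this eats eats bird L eats   [S ::= eats]
eats bird this eats bird this eats eats bird L eats ⇒ eats bird this eats bird this eats eats bird S bird L eats   [L ::= S bird L]
eats bird this eats bird this eats eats bird S bird L eats ⇒ eats bird this eats bird this eats eats bird eats bird L eats   [S ::= eats]
eats bird this eats bird this eats eats bird eats bird L eats ⇒ eats bird this eats bird this eats eats bird eats bird bird eats eats   [L ::= bird eats]

S ⇒ L ⇒ S bird L ⇒ eats bird L ⇒ eats bird this S eats ⇒ eats bird this L eats ⇒ eats bird this S bird L eats ⇒ eats bird this L bird L eats ⇒ eats bird this S bird L bird L eats ⇒ eats bird this eats bird L bird L eats ⇒ eats bird this eats bird this S eats bird L eats ⇒ eats bird this eats bird this eats eats bird L eats ⇒ eats bird this eats bird this eats eats bird S bird L eats ⇒ eats bird this eats bird this eats eats bird eats bird L eats ⇒ eats bird this eats bird this eats eats bird eats bird bird eats eats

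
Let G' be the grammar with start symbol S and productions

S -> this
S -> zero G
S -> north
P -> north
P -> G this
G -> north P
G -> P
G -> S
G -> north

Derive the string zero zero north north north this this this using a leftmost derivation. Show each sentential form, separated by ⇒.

S ⇒ zero G ⇒ zero S ⇒ zero zero G ⇒ zero zero P ⇒ zero zero G this ⇒ zero zero north P this ⇒ zero zero north G this this ⇒ zero zero north north P this this ⇒ zero zero north north G this this this ⇒ zero zero north north P this this this ⇒ zero zero north north north this this this

S ⇒ zero G   [S -> zero G]
zero G ⇒ zero S   [G -> S]
zero S ⇒ zero zero G   [S -> zero G]
zero zero G ⇒ zero zero P   [G -> P]
zero zero P ⇒ zero zero G this   [P -> G this]
zero zero G this ⇒ zero zero north P this   [G -> north P]
zero zero north P this ⇒ zero zero north G this this   [P -> G this]
zero zero north G this this ⇒ zero zero north north P this this   [G -> north P]
zero zero north north P this this ⇒ zero zero north north G this this this   [P -> G this]
zero zero north north G this this this ⇒ zero zero north north P this this this   [G -> P]
zero zero north north P this this this ⇒ zero zero north north north this this this   [P -> north]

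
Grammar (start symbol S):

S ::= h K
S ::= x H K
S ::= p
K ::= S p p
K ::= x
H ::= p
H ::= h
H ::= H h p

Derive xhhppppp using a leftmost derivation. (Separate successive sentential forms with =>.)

S => xHK => xhK => xhSpp => xhhKpp => xhhSpppp => xhhppppp

S => xHK   [S ::= x H K]
xHK => xhK   [H ::= h]
xhK => xhSpp   [K ::= S p p]
xhSpp => xhhKpp   [S ::= h K]
xhhKpp => xhhSpppp   [K ::= S p p]
xhhSpppp => xhhppppp   [S ::= p]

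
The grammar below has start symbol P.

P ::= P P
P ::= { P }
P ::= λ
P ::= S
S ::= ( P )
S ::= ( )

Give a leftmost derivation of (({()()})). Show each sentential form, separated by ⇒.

P ⇒ S   [P ::= S]
S ⇒ (P)   [S ::= ( P )]
(P) ⇒ (S)   [P ::= S]
(S) ⇒ ((P))   [S ::= ( P )]
((P)) ⇒ (({P}))   [P ::= { P }]
(({P})) ⇒ (({PP}))   [P ::= P P]
(({PP})) ⇒ (({SP}))   [P ::= S]
(({SP})) ⇒ (({()P}))   [S ::= ( )]
(({()P})) ⇒ (({()S}))   [P ::= S]
(({()S})) ⇒ (({()()}))   [S ::= ( )]

P ⇒ S ⇒ (P) ⇒ (S) ⇒ ((P)) ⇒ (({P})) ⇒ (({PP})) ⇒ (({SP})) ⇒ (({()P})) ⇒ (({()S})) ⇒ (({()()}))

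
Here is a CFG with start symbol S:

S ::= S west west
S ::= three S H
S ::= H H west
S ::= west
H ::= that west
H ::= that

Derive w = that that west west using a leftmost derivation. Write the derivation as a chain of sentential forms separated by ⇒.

S ⇒ H H west   [S ::= H H west]
H H west ⇒ that H west   [H ::= that]
that H west ⇒ that that west west   [H ::= that west]

S ⇒ H H west ⇒ that H west ⇒ that that west west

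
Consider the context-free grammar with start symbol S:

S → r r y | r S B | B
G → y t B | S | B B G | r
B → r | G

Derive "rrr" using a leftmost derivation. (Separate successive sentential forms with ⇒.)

S⇒rSB⇒rBB⇒rrB⇒rrr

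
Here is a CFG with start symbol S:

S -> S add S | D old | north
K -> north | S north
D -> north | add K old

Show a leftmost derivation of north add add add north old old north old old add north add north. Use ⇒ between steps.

S ⇒ S add S   [S -> S add S]
S add S ⇒ S add S add S   [S -> S add S]
S add S add S ⇒ S add S add S add S   [S -> S add S]
S add S add S add S ⇒ north add S add S add S   [S -> north]
north add S add S add S ⇒ north add D old add S add S   [S -> D old]
north add D old add S add S ⇒ north add add K old old add S add S   [D -> add K old]
north add add K old old add S add S ⇒ north add add S north old old add S add S   [K -> S north]
north add add S north old old add S add S ⇒ north add add D old north old old add S add S   [S -> D old]
north add add D old north old old add S add S ⇒ north add add add K old old north old old add S add S   [D -> add K old]
north add add add K old old north old old add S add S ⇒ north add add add north old old north old old add S add S   [K -> north]
north add add add north old old north old old add S add S ⇒ north add add add north old old north old old add north add S   [S -> north]
north add add add north old old north old old add north add S ⇒ north add add add north old old north old old add north add north   [S -> north]

S ⇒ S add S ⇒ S add S add S ⇒ S add S add S add S ⇒ north add S add S add S ⇒ north add D old add S add S ⇒ north add add K old old add S add S ⇒ north add add S north old old add S add S ⇒ north add add D old north old old add S add S ⇒ north add add add K old old north old old add S add S ⇒ north add add add north old old north old old add S add S ⇒ north add add add north old old north old old add north add S ⇒ north add add add north old old north old old add north add north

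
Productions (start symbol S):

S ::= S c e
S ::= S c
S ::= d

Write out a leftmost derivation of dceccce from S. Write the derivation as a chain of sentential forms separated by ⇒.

S ⇒ Sce   [S ::= S c e]
Sce ⇒ Scce   [S ::= S c]
Scce ⇒ Sccce   [S ::= S c]
Sccce ⇒ Sceccce   [S ::= S c e]
Sceccce ⇒ dceccce   [S ::= d]

S⇒Sce⇒Scce⇒Sccce⇒Sceccce⇒dceccce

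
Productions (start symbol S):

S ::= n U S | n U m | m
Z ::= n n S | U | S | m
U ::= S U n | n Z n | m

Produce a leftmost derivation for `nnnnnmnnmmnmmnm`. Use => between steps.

S => nUS => nSUnS => nnUSUnS => nnSUnSUnS => nnnUmUnSUnS => nnnnZnmUnSUnS => nnnnUnmUnSUnS => nnnnnZnnmUnSUnS => nnnnnSnnmUnSUnS => nnnnnmnnmUnSUnS => nnnnnmnnmmnSUnS => nnnnnmnnmmnmUnS => nnnnnmnnmmnmmnS => nnnnnmnnmmnmmnm

S => nUS   [S ::= n U S]
nUS => nSUnS   [U ::= S U n]
nSUnS => nnUSUnS   [S ::= n U S]
nnUSUnS => nnSUnSUnS   [U ::= S U n]
nnSUnSUnS => nnnUmUnSUnS   [S ::= n U m]
nnnUmUnSUnS => nnnnZnmUnSUnS   [U ::= n Z n]
nnnnZnmUnSUnS => nnnnUnmUnSUnS   [Z ::= U]
nnnnUnmUnSUnS => nnnnnZnnmUnSUnS   [U ::= n Z n]
nnnnnZnnmUnSUnS => nnnnnSnnmUnSUnS   [Z ::= S]
nnnnnSnnmUnSUnS => nnnnnmnnmUnSUnS   [S ::= m]
nnnnnmnnmUnSUnS => nnnnnmnnmmnSUnS   [U ::= m]
nnnnnmnnmmnSUnS => nnnnnmnnmmnmUnS   [S ::= m]
nnnnnmnnmmnmUnS => nnnnnmnnmmnmmnS   [U ::= m]
nnnnnmnnmmnmmnS => nnnnnmnnmmnmmnm   [S ::= m]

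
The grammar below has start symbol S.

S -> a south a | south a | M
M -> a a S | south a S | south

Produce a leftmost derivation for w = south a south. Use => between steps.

S => M   [S -> M]
M => south a S   [M -> south a S]
south a S => south a M   [S -> M]
south a M => south a south   [M -> south]

S => M => south a S => south a M => south a south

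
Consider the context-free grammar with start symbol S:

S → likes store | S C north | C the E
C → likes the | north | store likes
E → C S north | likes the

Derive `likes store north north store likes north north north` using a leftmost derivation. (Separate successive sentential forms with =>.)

S => S C north => S C north C north => S C north C north C north => likes store C north C north C north => likes store north north C north C north => likes store north north store likes north C north => likes store north north store likes north north north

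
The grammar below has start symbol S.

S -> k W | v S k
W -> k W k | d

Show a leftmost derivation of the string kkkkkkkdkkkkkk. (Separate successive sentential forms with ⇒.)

S ⇒ kW   [S -> k W]
kW ⇒ kkWk   [W -> k W k]
kkWk ⇒ kkkWkk   [W -> k W k]
kkkWkk ⇒ kkkkWkkk   [W -> k W k]
kkkkWkkk ⇒ kkkkkWkkkk   [W -> k W k]
kkkkkWkkkk ⇒ kkkkkkWkkkkk   [W -> k W k]
kkkkkkWkkkkk ⇒ kkkkkkkWkkkkkk   [W -> k W k]
kkkkkkkWkkkkkk ⇒ kkkkkkkdkkkkkk   [W -> d]

S⇒kW⇒kkWk⇒kkkWkk⇒kkkkWkkk⇒kkkkkWkkkk⇒kkkkkkWkkkkk⇒kkkkkkkWkkkkkk⇒kkkkkkkdkkkkkk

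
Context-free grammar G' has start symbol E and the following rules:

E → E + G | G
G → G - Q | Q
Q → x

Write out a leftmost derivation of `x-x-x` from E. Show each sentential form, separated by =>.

E => G => G-Q => G-Q-Q => Q-Q-Q => x-Q-Q => x-x-Q => x-x-x

E => G   [E → G]
G => G-Q   [G → G - Q]
G-Q => G-Q-Q   [G → G - Q]
G-Q-Q => Q-Q-Q   [G → Q]
Q-Q-Q => x-Q-Q   [Q → x]
x-Q-Q => x-x-Q   [Q → x]
x-x-Q => x-x-x   [Q → x]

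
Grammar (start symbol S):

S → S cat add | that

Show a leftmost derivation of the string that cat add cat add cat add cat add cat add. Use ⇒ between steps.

S ⇒ S cat add ⇒ S cat add cat add ⇒ S cat add cat add cat add ⇒ S cat add cat add cat add cat add ⇒ S cat add cat add cat add cat add cat add ⇒ that cat add cat add cat add cat add cat add

S ⇒ S cat add   [S → S cat add]
S cat add ⇒ S cat add cat add   [S → S cat add]
S cat add cat add ⇒ S cat add cat add cat add   [S → S cat add]
S cat add cat add cat add ⇒ S cat add cat add cat add cat add   [S → S cat add]
S cat add cat add cat add cat add ⇒ S cat add cat add cat add cat add cat add   [S → S cat add]
S cat add cat add cat add cat add cat add ⇒ that cat add cat add cat add cat add cat add   [S → that]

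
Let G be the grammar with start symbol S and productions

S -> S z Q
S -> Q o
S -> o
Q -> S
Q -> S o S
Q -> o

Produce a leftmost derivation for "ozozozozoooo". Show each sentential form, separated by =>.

S => SzQ => SzQzQ => ozQzQ => ozSzQ => ozozQ => ozozS => ozozQo => ozozSoSo => ozozSzQoSo => ozozSzQzQoSo => ozozozQzQoSo => ozozozozQoSo => ozozozozooSo => ozozozozoooo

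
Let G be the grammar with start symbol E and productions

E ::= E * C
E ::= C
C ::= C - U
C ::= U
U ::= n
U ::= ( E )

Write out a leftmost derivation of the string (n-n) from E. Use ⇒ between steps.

E ⇒ C   [E ::= C]
C ⇒ U   [C ::= U]
U ⇒ (E)   [U ::= ( E )]
(E) ⇒ (C)   [E ::= C]
(C) ⇒ (C-U)   [C ::= C - U]
(C-U) ⇒ (U-U)   [C ::= U]
(U-U) ⇒ (n-U)   [U ::= n]
(n-U) ⇒ (n-n)   [U ::= n]

E⇒C⇒U⇒(E)⇒(C)⇒(C-U)⇒(U-U)⇒(n-U)⇒(n-n)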